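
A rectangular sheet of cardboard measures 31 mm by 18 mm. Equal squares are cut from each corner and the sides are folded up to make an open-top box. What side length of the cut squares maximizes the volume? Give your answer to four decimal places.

3.6728

With cut size x, the volume is V(x) = x(31 − 2x)(18 − 2x) for 0 < x < 9.
V'(x) = 12x^2 − 196x + 558. Setting V'(x) = 0 gives x ≈ 3.6728 (the root in (0, 9)).
V''(x) = 24x − 196 is negative there, so this is the maximum; V ≈ 925.6317.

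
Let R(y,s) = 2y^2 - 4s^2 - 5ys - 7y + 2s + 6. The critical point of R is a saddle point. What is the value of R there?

∂R/∂y = 4y - 5s - 7 = 0 and ∂R/∂s = -5y - 8s + 2 = 0, so (y, s) = (22/19, -9/19).
The Hessian has R_{yy} = 4, R_{ss} = -8, R_{ys} = -5, giving D = -57 < 0, so the point is a saddle point.
R(22/19, -9/19) = 28/19.

28/19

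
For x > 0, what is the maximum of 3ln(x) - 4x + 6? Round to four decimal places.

2.1370

P'(x) = 3/x − 4 = 0 gives x = 3/4.
P''(x) = -3/x², which is negative for x > 0, so this is a local maximum.
P(3/4) = 3·ln(3/4) - 3 + 6 ≈ 2.1370.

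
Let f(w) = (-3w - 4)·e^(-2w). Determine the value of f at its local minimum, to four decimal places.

By the product rule, f'(w) = (6w + 5)·e^(-2w). Since e^(-2w) > 0, the only critical point is w = -5/6.
f''(-5/6) has the same sign as 6 > 0, so this is a local minimum.
f(-5/6) = (-3/2)·e^(5/3) ≈ -7.9417.

-7.9417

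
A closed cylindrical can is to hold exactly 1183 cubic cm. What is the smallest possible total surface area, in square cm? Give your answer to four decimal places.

With radius r and height h, πr²h = 1183 so h = 1183/(πr²), and S(r) = 2πr² + 2πrh = 2πr² + 2·1183/r.
S'(r) = 4πr − 2·1183/r² = 0 ⇒ r³ = 1183/(2π), so r ≈ 5.7315 and h = 2r ≈ 11.4630.
S''(r) = 4π + 4·1183/r³ > 0, so this is the minimum; S ≈ 619.2096.

619.2096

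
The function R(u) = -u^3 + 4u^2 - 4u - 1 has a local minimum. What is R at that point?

R'(u) = -3u^2 + 8u - 4 = 0 at u = 2/3, 2.
R''(u) = -6u + 8. R''(2/3) = 4 > 0 ⇒ local minimum; R''(2) = -4 < 0 ⇒ local maximum.
So the local minimum value is R(2/3) = -59/27.

-59/27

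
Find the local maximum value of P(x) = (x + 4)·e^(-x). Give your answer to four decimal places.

P'(x) = 1·e^(-x) + (x + 4)·(-1)·e^(-x) = (-x - 3)·e^(-x). Since e^(-x) > 0, the only critical point is x = -3.
P''(-3) has the same sign as -1 < 0, so this is a local maximum.
P(-3) = (1)·e^(3) ≈ 20.0855.

20.0855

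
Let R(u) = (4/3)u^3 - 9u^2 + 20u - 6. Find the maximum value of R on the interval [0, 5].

R'(u) = 4u^2 - 18u + 20, which vanishes at u = 2 and u = 5/2.
Compare values at every candidate in [0, 5]: R(0) = -6, R(2) = 26/3, R(5/2) = 103/12, R(5) = 107/3.
So the maximum is R(5) = 107/3.

107/3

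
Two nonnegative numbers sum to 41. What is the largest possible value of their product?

With x + y = 41, the product is P(x) = x(41 − x).
P'(x) = 41 − 2x = 0 gives x = 41/2; P'' = −2 < 0, so this is the maximum.
P = 41/2·41/2 = 1681/4.

1681/4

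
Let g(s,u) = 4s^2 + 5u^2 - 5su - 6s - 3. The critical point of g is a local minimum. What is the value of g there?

-69/11

∂g/∂s = 8s - 5u - 6 = 0 and ∂g/∂u = -5s + 10u = 0, so (s, u) = (12/11, 6/11).
The Hessian has g_{ss} = 8, g_{uu} = 10, g_{su} = -5, giving D = 55 > 0 with g_{ss} > 0, so the point is a local minimum.
g(12/11, 6/11) = -69/11.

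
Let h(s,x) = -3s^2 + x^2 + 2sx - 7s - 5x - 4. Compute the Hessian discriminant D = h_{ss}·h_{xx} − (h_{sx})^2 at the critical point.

-16

∂h/∂s = -6s + 2x - 7 = 0 and ∂h/∂x = 2s + 2x - 5 = 0, so (s, x) = (-1/4, 11/4).
The Hessian has h_{ss} = -6, h_{xx} = 2, h_{sx} = 2, giving D = -16 < 0, so the point is a saddle point.
D = (-6)·(2) − (2)^2 = -16.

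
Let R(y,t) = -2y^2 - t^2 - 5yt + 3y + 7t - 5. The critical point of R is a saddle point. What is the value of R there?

-87/17

∂R/∂y = -4y - 5t + 3 = 0 and ∂R/∂t = -5y - 2t + 7 = 0, so (y, t) = (29/17, -13/17).
The Hessian has R_{yy} = -4, R_{tt} = -2, R_{yt} = -5, giving D = -17 < 0, so the point is a saddle point.
R(29/17, -13/17) = -87/17.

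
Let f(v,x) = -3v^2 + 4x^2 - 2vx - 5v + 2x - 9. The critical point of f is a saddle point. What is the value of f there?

-100/13

∂f/∂v = -6v - 2x - 5 = 0 and ∂f/∂x = -2v + 8x + 2 = 0, so (v, x) = (-9/13, -11/26).
The Hessian has f_{vv} = -6, f_{xx} = 8, f_{vx} = -2, giving D = -52 < 0, so the point is a saddle point.
f(-9/13, -11/26) = -100/13.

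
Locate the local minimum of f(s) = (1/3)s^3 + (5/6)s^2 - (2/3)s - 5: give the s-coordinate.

f'(s) = s^2 + (5/3)s - 2/3. Setting f'(s) = 0 gives s ∈ {-2, 1/3}.
f''(s) = 2s + 5/3. f''(-2) = -7/3 < 0 ⇒ local maximum; f''(1/3) = 7/3 > 0 ⇒ local minimum.
The local minimum is f(1/3) = -829/162.

1/3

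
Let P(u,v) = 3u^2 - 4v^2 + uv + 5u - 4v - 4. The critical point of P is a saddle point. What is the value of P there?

∂P/∂u = 6u + v + 5 = 0 and ∂P/∂v = u - 8v - 4 = 0, so (u, v) = (-36/49, -29/49).
The Hessian has P_{uu} = 6, P_{vv} = -8, P_{uv} = 1, giving D = -49 < 0, so the point is a saddle point.
P(-36/49, -29/49) = -228/49.

-228/49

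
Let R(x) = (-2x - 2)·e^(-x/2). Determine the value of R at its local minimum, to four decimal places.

Differentiating with the product rule gives R'(x) = (x - 1)·e^(-x/2). Since e^(-x/2) > 0, the only critical point is x = 1.
R''(1) has the same sign as 1 > 0, so this is a local minimum.
R(1) = (-4)·e^(-1/2) ≈ -2.4261.

-2.4261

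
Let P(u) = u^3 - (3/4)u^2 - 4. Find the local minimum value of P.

-65/16

P'(u) = 3u^2 - (3/2)u. Setting P'(u) = 0 gives u ∈ {0, 1/2}.
Since P''(u) = 6u - 3/2, we get P''(0) = -3/2 < 0 ⇒ local maximum; P''(1/2) = 3/2 > 0 ⇒ local minimum.
The local minimum is P(1/2) = -65/16.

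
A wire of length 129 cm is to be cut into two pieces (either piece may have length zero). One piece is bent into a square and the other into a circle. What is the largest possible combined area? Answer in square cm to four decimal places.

Let x be the length used for the square. Square side x/4; circle radius (129−x)/(2π).
A(x) = (x/4)² + π·((129−x)/(2π))² = x²/16 + (129−x)²/(4π) for 0 ≤ x ≤ 129. A'(x) = x/8 − (129−x)/(2π) = 0 gives x = 4·129/(π+4) ≈ 72.2528.
A'' > 0, so the interior critical point is a minimum; the maximum is at an endpoint. A(0) = 1324.2487 and A(129) = 1040.0625, so the largest area is 1324.2487.

1324.2487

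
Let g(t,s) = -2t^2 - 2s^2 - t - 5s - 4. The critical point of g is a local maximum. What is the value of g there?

∂g/∂t = -4t - 1 = 0 and ∂g/∂s = -4s - 5 = 0, so (t, s) = (-1/4, -5/4).
The Hessian has g_{tt} = -4, g_{ss} = -4, g_{ts} = 0, giving D = 16 > 0 with g_{tt} < 0, so the point is a local maximum.
g(-1/4, -5/4) = -3/4.

-3/4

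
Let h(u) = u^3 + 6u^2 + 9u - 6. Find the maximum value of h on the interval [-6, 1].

h'(u) = 3u^2 + 12u + 9, which vanishes at u = -3 and u = -1.
Candidates: h(-6) = -60, h(-3) = -6, h(-1) = -10, h(1) = 10.
Hence the absolute maximum is 10 at u = 1.

10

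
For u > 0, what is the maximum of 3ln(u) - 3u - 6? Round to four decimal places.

R'(u) = 3/u − 3 = 0 gives u = 1.
R''(u) = -3/u², which is negative for u > 0, so this is a local maximum.
R(1) = 3·ln(1) - 3 - 6 ≈ -9.0000.

-9.0000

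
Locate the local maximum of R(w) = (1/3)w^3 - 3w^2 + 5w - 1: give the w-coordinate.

1

R'(w) = w^2 - 6w + 5. Setting R'(w) = 0 gives w ∈ {1, 5}.
Since R''(w) = 2w - 6, we get R''(1) = -4 < 0 ⇒ local maximum; R''(5) = 4 > 0 ⇒ local minimum.
So the local maximum value is R(1) = 4/3.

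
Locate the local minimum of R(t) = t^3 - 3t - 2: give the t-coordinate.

R'(t) = 3t^2 - 3. Setting R'(t) = 0 gives t ∈ {-1, 1}.
Second-derivative test with R''(t) = 6t: R''(-1) = -6 < 0 ⇒ local maximum; R''(1) = 6 > 0 ⇒ local minimum.
Thus R has its local minimum at t = 1, with value -4.

1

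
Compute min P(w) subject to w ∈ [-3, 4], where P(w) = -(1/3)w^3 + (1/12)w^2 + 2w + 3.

P'(w) = -w^2 + (1/6)w + 2, which vanishes at w = -4/3 and w = 3/2.
Candidates: P(-3) = 27/4,  P(-4/3) = 103/81,  P(3/2) = 81/16,  P(4) = -9.
Hence the absolute minimum is -9 at w = 4.

-9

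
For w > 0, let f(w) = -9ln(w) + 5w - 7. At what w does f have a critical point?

9/5

f'(w) = -9/w + 5 = 0 gives w = 9/5.
f''(w) = 9/w², which is positive for w > 0, so this is a local minimum.
f(9/5) = -9·ln(9/5) + 9 - 7 ≈ -3.2901.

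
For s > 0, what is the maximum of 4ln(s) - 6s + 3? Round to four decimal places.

h'(s) = 4/s − 6 = 0 gives s = 2/3.
h''(s) = -4/s², which is negative for s > 0, so this is a local maximum.
h(2/3) = 4·ln(2/3) - 4 + 3 ≈ -2.6219.

-2.6219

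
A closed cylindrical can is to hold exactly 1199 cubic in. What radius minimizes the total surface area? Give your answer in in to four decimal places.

5.7572

With radius r and height h, πr²h = 1199 so h = 1199/(πr²), and S(r) = 2πr² + 2πrh = 2πr² + 2·1199/r.
S'(r) = 4πr − 2·1199/r² = 0 ⇒ r³ = 1199/(2π), so r ≈ 5.7572 and h = 2r ≈ 11.5144.
S''(r) = 4π + 4·1199/r³ > 0, so this is the minimum; S ≈ 624.7803.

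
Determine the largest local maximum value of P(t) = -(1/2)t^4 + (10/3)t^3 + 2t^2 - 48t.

Critical points: P'(t) = -2t^3 + 10t^2 + 4t - 48 vanishes at t = -2, 3, 4.
Second-derivative test with P''(t) = -6t^2 + 20t + 4: P''(-2) = -60 < 0 ⇒ local maximum; P''(3) = 10 > 0 ⇒ local minimum; P''(4) = -12 < 0 ⇒ local maximum.
So the largest local maximum value is P(-2) = 208/3.

208/3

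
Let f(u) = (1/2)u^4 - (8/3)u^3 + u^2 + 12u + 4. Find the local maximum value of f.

56/3

f'(u) = 2u^3 - 8u^2 + 2u + 12. Setting f'(u) = 0 gives u ∈ {-1, 2, 3}.
Second-derivative test with f''(u) = 6u^2 - 16u + 2: f''(-1) = 24 > 0 ⇒ local minimum; f''(2) = -6 < 0 ⇒ local maximum; f''(3) = 8 > 0 ⇒ local minimum.
So the local maximum value is f(2) = 56/3.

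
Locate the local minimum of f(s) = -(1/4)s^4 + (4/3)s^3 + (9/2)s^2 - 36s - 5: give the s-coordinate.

3

f'(s) = -s^3 + 4s^2 + 9s - 36 = 0 at s = -3, 3, 4.
Since f''(s) = -3s^2 + 8s + 9, we get f''(-3) = -42 < 0 ⇒ local maximum; f''(3) = 6 > 0 ⇒ local minimum; f''(4) = -7 < 0 ⇒ local maximum.
So the local minimum value is f(3) = -227/4.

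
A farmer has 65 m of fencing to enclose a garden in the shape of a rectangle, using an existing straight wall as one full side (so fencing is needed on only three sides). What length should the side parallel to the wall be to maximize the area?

Let the sides perpendicular to the wall have length x and the parallel side y, so 2x + y = 65 and the area is A = xy = x(65 − 2x).
A'(x) = 65 − 4x = 0 gives x = 65/4, and A''(x) = −4 < 0 confirms a maximum.
Then y = 65 − 2·65/4 = 65/2 and A = 4225/8.

65/2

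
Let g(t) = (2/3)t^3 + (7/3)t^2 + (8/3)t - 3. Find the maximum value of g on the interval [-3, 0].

Differentiating, g'(t) = 2t^2 + (14/3)t + 8/3; which vanishes at t = -4/3 and t = -1.
Evaluating at the critical points and endpoints: g(-3) = -8, g(-4/3) = -323/81, g(-1) = -4, g(0) = -3.
Hence the absolute maximum is -3 at t = 0.

-3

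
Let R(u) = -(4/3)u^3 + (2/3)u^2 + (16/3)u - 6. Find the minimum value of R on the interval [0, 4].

-178/3

R'(u) = -4u^2 + (4/3)u + 16/3, whose only zero in [0, 4] is u = 4/3.
Compare values at every candidate in [0, 4]: R(0) = -6; R(4/3) = -70/81; R(4) = -178/3.
Hence the absolute minimum is -178/3 at u = 4.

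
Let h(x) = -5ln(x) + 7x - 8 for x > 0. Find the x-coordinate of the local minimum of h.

5/7

h'(x) = -5/x + 7 = 0 gives x = 5/7.
h''(x) = 5/x², which is positive for x > 0, so this is a local minimum.
h(5/7) = -5·ln(5/7) + 5 - 8 ≈ -1.3176.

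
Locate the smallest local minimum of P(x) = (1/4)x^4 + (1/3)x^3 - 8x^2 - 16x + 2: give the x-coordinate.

4

P'(x) = x^3 + x^2 - 16x - 16. Setting P'(x) = 0 gives x ∈ {-4, -1, 4}.
Since P''(x) = 3x^2 + 2x - 16, we get P''(-4) = 24 > 0 ⇒ local minimum; P''(-1) = -15 < 0 ⇒ local maximum; P''(4) = 40 > 0 ⇒ local minimum.
So the smallest local minimum value is P(4) = -314/3.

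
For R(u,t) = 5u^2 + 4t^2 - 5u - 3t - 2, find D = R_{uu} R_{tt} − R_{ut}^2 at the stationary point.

∂R/∂u = 10u - 5 = 0 and ∂R/∂t = 8t - 3 = 0, so (u, t) = (1/2, 3/8).
The Hessian has R_{uu} = 10, R_{tt} = 8, R_{ut} = 0, giving D = 80 > 0 with R_{uu} > 0, so the point is a local minimum.
D = (10)·(8) − (0)^2 = 80.

80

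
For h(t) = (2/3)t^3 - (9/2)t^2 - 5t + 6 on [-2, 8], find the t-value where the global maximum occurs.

8

Differentiating, h'(t) = 2t^2 - 9t - 5; which vanishes at t = -1/2 and t = 5.
Candidates: h(-2) = -22/3,  h(-1/2) = 175/24,  h(5) = -289/6,  h(8) = 58/3.
Hence the absolute maximum is 58/3 at t = 8.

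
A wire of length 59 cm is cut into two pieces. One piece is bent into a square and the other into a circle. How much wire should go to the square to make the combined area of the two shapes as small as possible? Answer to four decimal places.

33.0459

Let x be the length used for the square. Square side x/4; circle radius (59−x)/(2π).
A(x) = (x/4)² + π·((59−x)/(2π))² = x²/16 + (59−x)²/(4π) for 0 ≤ x ≤ 59. A'(x) = x/8 − (59−x)/(2π) = 0 gives x = 4·59/(π+4) ≈ 33.0459.
A'' = 1/8 + 1/(2π) > 0, so this gives the minimum combined area; x ≈ 33.0459 cm to the square.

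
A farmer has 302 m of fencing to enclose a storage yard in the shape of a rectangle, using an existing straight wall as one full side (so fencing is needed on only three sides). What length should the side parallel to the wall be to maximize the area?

Let the sides perpendicular to the wall have length x and the parallel side y, so 2x + y = 302 and the area is A = xy = x(302 − 2x).
A'(x) = 302 − 4x = 0 gives x = 151/2, and A''(x) = −4 < 0 confirms a maximum.
Then y = 302 − 2·151/2 = 151 and A = 22801/2.

151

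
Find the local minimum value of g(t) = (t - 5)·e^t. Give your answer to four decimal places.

Differentiating with the product rule gives g'(t) = (t - 4)·e^t. Since e^t > 0, the only critical point is t = 4.
g''(4) has the same sign as 1 > 0, so this is a local minimum.
g(4) = (-1)·e^(4) ≈ -54.5982.

-54.5982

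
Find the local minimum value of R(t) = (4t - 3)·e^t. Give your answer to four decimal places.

-3.1152

By the product rule, R'(t) = (4t + 1)·e^t. Since e^t > 0, the only critical point is t = -1/4.
R''(-1/4) has the same sign as 4 > 0, so this is a local minimum.
R(-1/4) = (-4)·e^(-1/4) ≈ -3.1152.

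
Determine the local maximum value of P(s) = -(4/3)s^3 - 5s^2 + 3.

Critical points: P'(s) = -4s^2 - 10s vanishes at s = -5/2, 0.
Since P''(s) = -8s - 10, we get P''(-5/2) = 10 > 0 ⇒ local minimum; P''(0) = -10 < 0 ⇒ local maximum.
The local maximum is P(0) = 3.

3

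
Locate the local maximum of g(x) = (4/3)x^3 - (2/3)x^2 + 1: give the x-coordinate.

0

Critical points: g'(x) = 4x^2 - (4/3)x vanishes at x = 0, 1/3.
g''(x) = 8x - 4/3. g''(0) = -4/3 < 0 ⇒ local maximum; g''(1/3) = 4/3 > 0 ⇒ local minimum.
So the local maximum value is g(0) = 1.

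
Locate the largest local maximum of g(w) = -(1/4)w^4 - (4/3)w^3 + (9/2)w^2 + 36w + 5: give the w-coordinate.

3

g'(w) = -w^3 - 4w^2 + 9w + 36 = 0 at w = -4, -3, 3.
Since g''(w) = -3w^2 - 8w + 9, we get g''(-4) = -7 < 0 ⇒ local maximum; g''(-3) = 6 > 0 ⇒ local minimum; g''(3) = -42 < 0 ⇒ local maximum.
The largest local maximum is g(3) = 389/4.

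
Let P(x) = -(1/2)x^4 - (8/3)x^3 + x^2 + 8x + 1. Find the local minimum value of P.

-23/6

P'(x) = -2x^3 - 8x^2 + 2x + 8. Setting P'(x) = 0 gives x ∈ {-4, -1, 1}.
P''(x) = -6x^2 - 16x + 2. P''(-4) = -30 < 0 ⇒ local maximum; P''(-1) = 12 > 0 ⇒ local minimum; P''(1) = -20 < 0 ⇒ local maximum.
The local minimum is P(-1) = -23/6.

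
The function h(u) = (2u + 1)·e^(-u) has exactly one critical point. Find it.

1/2

By the product rule, h'(u) = (-2u + 1)·e^(-u). Since e^(-u) > 0, the only critical point is u = 1/2.
h''(1/2) has the same sign as -2 < 0, so this is a local maximum.
h(1/2) = (2)·e^(-1/2) ≈ 1.2131.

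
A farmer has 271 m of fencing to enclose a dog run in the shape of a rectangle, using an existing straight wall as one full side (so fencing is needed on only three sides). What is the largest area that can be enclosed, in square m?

73441/8

Let the sides perpendicular to the wall have length x and the parallel side y, so 2x + y = 271 and the area is A = xy = x(271 − 2x).
A'(x) = 271 − 4x = 0 gives x = 271/4, and A''(x) = −4 < 0 confirms a maximum.
Then y = 271 − 2·271/4 = 271/2 and A = 73441/8.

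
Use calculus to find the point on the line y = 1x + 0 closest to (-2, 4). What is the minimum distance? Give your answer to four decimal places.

Minimize D(x)^2 = (x + 2)^2 + (x - 4)^2.
d/dx[D^2] = 2(x + 2) + 2·1·(x - 4) = 0 ⇒ x = 1.
Then y = 1 and the distance is √(18) ≈ 4.2426.

4.2426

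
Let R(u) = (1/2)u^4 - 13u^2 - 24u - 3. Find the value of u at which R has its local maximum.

-1

Critical points: R'(u) = 2u^3 - 26u - 24 vanishes at u = -3, -1, 4.
Second-derivative test with R''(u) = 6u^2 - 26: R''(-3) = 28 > 0 ⇒ local minimum; R''(-1) = -20 < 0 ⇒ local maximum; R''(4) = 70 > 0 ⇒ local minimum.
So the local maximum value is R(-1) = 17/2.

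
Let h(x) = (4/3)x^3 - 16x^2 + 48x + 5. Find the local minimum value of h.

h'(x) = 4x^2 - 32x + 48. Setting h'(x) = 0 gives x ∈ {2, 6}.
Since h''(x) = 8x - 32, we get h''(2) = -16 < 0 ⇒ local maximum; h''(6) = 16 > 0 ⇒ local minimum.
The local minimum is h(6) = 5.

5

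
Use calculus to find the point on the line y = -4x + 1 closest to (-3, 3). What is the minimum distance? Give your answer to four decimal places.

Minimize D(x)^2 = (x + 3)^2 + (-4x - 2)^2.
d/dx[D^2] = 2(x + 3) + 2·(-4)·(-4x - 2) = 0 ⇒ x = -11/17.
Then y = 61/17 and the distance is √(100/17) ≈ 2.4254.

2.4254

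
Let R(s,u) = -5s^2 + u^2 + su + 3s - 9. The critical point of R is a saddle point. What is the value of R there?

-60/7

∂R/∂s = -10s + u + 3 = 0 and ∂R/∂u = s + 2u = 0, so (s, u) = (2/7, -1/7).
The Hessian has R_{ss} = -10, R_{uu} = 2, R_{su} = 1, giving D = -21 < 0, so the point is a saddle point.
R(2/7, -1/7) = -60/7.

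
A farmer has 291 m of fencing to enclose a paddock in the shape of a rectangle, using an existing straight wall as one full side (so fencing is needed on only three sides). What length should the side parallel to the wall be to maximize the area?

Let the sides perpendicular to the wall have length x and the parallel side y, so 2x + y = 291 and the area is A = xy = x(291 − 2x).
A'(x) = 291 − 4x = 0 gives x = 291/4, and A''(x) = −4 < 0 confirms a maximum.
Then y = 291 − 2·291/4 = 291/2 and A = 84681/8.

291/2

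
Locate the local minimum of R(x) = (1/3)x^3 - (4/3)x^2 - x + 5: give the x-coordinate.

R'(x) = x^2 - (8/3)x - 1. Setting R'(x) = 0 gives x ∈ {-1/3, 3}.
R''(x) = 2x - 8/3. R''(-1/3) = -10/3 < 0 ⇒ local maximum; R''(3) = 10/3 > 0 ⇒ local minimum.
So the local minimum value is R(3) = -1.

3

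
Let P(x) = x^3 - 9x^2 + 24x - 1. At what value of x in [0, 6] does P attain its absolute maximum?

P'(x) = 3x^2 - 18x + 24, which vanishes at x = 2 and x = 4.
Compare values at every candidate in [0, 6]: P(0) = -1; P(2) = 19; P(4) = 15; P(6) = 35.
So the maximum is P(6) = 35.

6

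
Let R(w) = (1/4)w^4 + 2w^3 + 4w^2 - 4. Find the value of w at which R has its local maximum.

R'(w) = w^3 + 6w^2 + 8w = 0 at w = -4, -2, 0.
Second-derivative test with R''(w) = 3w^2 + 12w + 8: R''(-4) = 8 > 0 ⇒ local minimum; R''(-2) = -4 < 0 ⇒ local maximum; R''(0) = 8 > 0 ⇒ local minimum.
So the local maximum value is R(-2) = 0.

-2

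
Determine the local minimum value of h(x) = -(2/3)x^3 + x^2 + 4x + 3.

h'(x) = -2x^2 + 2x + 4. Setting h'(x) = 0 gives x ∈ {-1, 2}.
Second-derivative test with h''(x) = -4x + 2: h''(-1) = 6 > 0 ⇒ local minimum; h''(2) = -6 < 0 ⇒ local maximum.
Thus h has its local minimum at x = -1, with value 2/3.

2/3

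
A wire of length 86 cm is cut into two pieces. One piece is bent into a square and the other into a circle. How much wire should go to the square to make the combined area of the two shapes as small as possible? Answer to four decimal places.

Let x be the length used for the square. Square side x/4; circle radius (86−x)/(2π).
A(x) = (x/4)² + π·((86−x)/(2π))² = x²/16 + (86−x)²/(4π) for 0 ≤ x ≤ 86. A'(x) = x/8 − (86−x)/(2π) = 0 gives x = 4·86/(π+4) ≈ 48.1685.
A'' = 1/8 + 1/(2π) > 0, so this gives the minimum combined area; x ≈ 48.1685 cm to the square.

48.1685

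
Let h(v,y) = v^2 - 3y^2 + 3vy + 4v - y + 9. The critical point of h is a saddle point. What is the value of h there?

22/3

∂h/∂v = 2v + 3y + 4 = 0 and ∂h/∂y = 3v - 6y - 1 = 0, so (v, y) = (-1, -2/3).
The Hessian has h_{vv} = 2, h_{yy} = -6, h_{vy} = 3, giving D = -21 < 0, so the point is a saddle point.
h(-1, -2/3) = 22/3.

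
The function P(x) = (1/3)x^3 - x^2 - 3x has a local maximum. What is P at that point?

5/3

P'(x) = x^2 - 2x - 3. Setting P'(x) = 0 gives x ∈ {-1, 3}.
Since P''(x) = 2x - 2, we get P''(-1) = -4 < 0 ⇒ local maximum; P''(3) = 4 > 0 ⇒ local minimum.
The local maximum is P(-1) = 5/3.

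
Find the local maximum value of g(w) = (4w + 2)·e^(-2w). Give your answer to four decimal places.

g'(w) = 4·e^(-2w) + (4w + 2)·(-2)·e^(-2w) = (-8w)·e^(-2w). Since e^(-2w) > 0, the only critical point is w = 0.
g''(0) has the same sign as -8 < 0, so this is a local maximum.
g(0) = (2)·e^(0) ≈ 2.0000.

2.0000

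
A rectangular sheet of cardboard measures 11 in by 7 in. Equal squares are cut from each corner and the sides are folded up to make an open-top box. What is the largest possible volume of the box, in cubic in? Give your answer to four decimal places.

48.2170

With cut size x, the volume is V(x) = x(11 − 2x)(7 − 2x) for 0 < x < 3.5.
V'(x) = 12x^2 − 72x + 77. Setting V'(x) = 0 gives x ≈ 1.3927 (the root in (0, 3.5)).
V''(x) = 24x − 72 is negative there, so this is the maximum; V ≈ 48.2170.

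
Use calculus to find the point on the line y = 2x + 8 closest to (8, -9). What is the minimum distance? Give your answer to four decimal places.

Minimize D(x)^2 = (x - 8)^2 + (2x + 17)^2.
d/dx[D^2] = 2(x - 8) + 2·2·(2x + 17) = 0 ⇒ x = -26/5.
Then y = -12/5 and the distance is √(1089/5) ≈ 14.7580.

14.7580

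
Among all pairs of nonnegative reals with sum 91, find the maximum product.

8281/4

With x + y = 91, the product is P(x) = x(91 − x).
P'(x) = 91 − 2x = 0 gives x = 91/2; P'' = −2 < 0, so this is the maximum.
P = 91/2·91/2 = 8281/4.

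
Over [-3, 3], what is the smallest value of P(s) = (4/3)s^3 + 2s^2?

The derivative is 4s^2 + 4s, which vanishes at s = -1 and s = 0.
Candidates: P(-3) = -18, P(-1) = 2/3, P(0) = 0, P(3) = 54.
The minimum over the interval is -18, attained at s = -3.

-18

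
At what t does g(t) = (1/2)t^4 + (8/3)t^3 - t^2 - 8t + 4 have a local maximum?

Critical points: g'(t) = 2t^3 + 8t^2 - 2t - 8 vanishes at t = -4, -1, 1.
g''(t) = 6t^2 + 16t - 2. g''(-4) = 30 > 0 ⇒ local minimum; g''(-1) = -12 < 0 ⇒ local maximum; g''(1) = 20 > 0 ⇒ local minimum.
So the local maximum value is g(-1) = 53/6.

-1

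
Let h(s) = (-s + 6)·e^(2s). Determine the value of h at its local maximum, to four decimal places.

29937.0709

h'(s) = (-1)·e^(2s) + (-s + 6)·2·e^(2s) = (-2s + 11)·e^(2s). Since e^(2s) > 0, the only critical point is s = 11/2.
h''(11/2) has the same sign as -2 < 0, so this is a local maximum.
h(11/2) = (1/2)·e^(11) ≈ 29937.0709.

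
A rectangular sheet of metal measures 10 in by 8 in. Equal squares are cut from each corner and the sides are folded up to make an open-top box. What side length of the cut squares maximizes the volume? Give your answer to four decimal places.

1.4725

With cut size x, the volume is V(x) = x(10 − 2x)(8 − 2x) for 0 < x < 4.
V'(x) = 12x^2 − 72x + 80. Setting V'(x) = 0 gives x ≈ 1.4725 (the root in (0, 4)).
V''(x) = 24x − 72 is negative there, so this is the maximum; V ≈ 52.5138.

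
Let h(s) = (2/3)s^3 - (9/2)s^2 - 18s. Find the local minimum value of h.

-126

h'(s) = 2s^2 - 9s - 18 = 0 at s = -3/2, 6.
Since h''(s) = 4s - 9, we get h''(-3/2) = -15 < 0 ⇒ local maximum; h''(6) = 15 > 0 ⇒ local minimum.
Thus h has its local minimum at s = 6, with value -126.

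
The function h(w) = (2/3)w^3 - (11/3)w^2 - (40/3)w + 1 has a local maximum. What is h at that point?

865/81

Critical points: h'(w) = 2w^2 - (22/3)w - 40/3 vanishes at w = -4/3, 5.
Second-derivative test with h''(w) = 4w - 22/3: h''(-4/3) = -38/3 < 0 ⇒ local maximum; h''(5) = 38/3 > 0 ⇒ local minimum.
Thus h has its local maximum at w = -4/3, with value 865/81.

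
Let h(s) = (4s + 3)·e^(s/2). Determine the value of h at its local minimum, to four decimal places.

h'(s) = 4·e^(s/2) + (4s + 3)·(1/2)·e^(s/2) = (2s + 11/2)·e^(s/2). Since e^(s/2) > 0, the only critical point is s = -11/4.
h''(-11/4) has the same sign as 2 > 0, so this is a local minimum.
h(-11/4) = (-8)·e^(-11/8) ≈ -2.0227.

-2.0227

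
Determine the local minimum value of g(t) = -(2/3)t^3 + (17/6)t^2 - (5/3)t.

Critical points: g'(t) = -2t^2 + (17/3)t - 5/3 vanishes at t = 1/3, 5/2.
Since g''(t) = -4t + 17/3, we get g''(1/3) = 13/3 > 0 ⇒ local minimum; g''(5/2) = -13/3 < 0 ⇒ local maximum.
So the local minimum value is g(1/3) = -43/162.

-43/162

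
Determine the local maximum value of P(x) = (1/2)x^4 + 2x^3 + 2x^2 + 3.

P'(x) = 2x^3 + 6x^2 + 4x = 0 at x = -2, -1, 0.
P''(x) = 6x^2 + 12x + 4. P''(-2) = 4 > 0 ⇒ local minimum; P''(-1) = -2 < 0 ⇒ local maximum; P''(0) = 4 > 0 ⇒ local minimum.
Thus P has its local maximum at x = -1, with value 7/2.

7/2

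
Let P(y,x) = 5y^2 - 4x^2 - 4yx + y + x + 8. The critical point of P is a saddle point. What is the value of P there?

∂P/∂y = 10y - 4x + 1 = 0 and ∂P/∂x = -4y - 8x + 1 = 0, so (y, x) = (-1/24, 7/48).
The Hessian has P_{yy} = 10, P_{xx} = -8, P_{yx} = -4, giving D = -96 < 0, so the point is a saddle point.
P(-1/24, 7/48) = 773/96.

773/96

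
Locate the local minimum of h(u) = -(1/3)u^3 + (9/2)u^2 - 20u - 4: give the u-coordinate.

4

h'(u) = -u^2 + 9u - 20. Setting h'(u) = 0 gives u ∈ {4, 5}.
h''(u) = -2u + 9. h''(4) = 1 > 0 ⇒ local minimum; h''(5) = -1 < 0 ⇒ local maximum.
So the local minimum value is h(4) = -100/3.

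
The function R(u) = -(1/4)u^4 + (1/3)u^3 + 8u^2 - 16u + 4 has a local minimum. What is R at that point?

-47/12

R'(u) = -u^3 + u^2 + 16u - 16. Setting R'(u) = 0 gives u ∈ {-4, 1, 4}.
Second-derivative test with R''(u) = -3u^2 + 2u + 16: R''(-4) = -40 < 0 ⇒ local maximum; R''(1) = 15 > 0 ⇒ local minimum; R''(4) = -24 < 0 ⇒ local maximum.
So the local minimum value is R(1) = -47/12.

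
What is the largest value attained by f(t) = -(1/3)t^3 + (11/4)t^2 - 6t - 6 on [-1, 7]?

37/12

f'(t) = -t^2 + (11/2)t - 6, which vanishes at t = 3/2 and t = 4.
Evaluating at the critical points and endpoints: f(-1) = 37/12, f(3/2) = -159/16, f(4) = -22/3, f(7) = -331/12.
So the maximum is f(-1) = 37/12.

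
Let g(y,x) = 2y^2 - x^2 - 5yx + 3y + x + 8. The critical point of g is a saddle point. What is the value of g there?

∂g/∂y = 4y - 5x + 3 = 0 and ∂g/∂x = -5y - 2x + 1 = 0, so (y, x) = (-1/33, 19/33).
The Hessian has g_{yy} = 4, g_{xx} = -2, g_{yx} = -5, giving D = -33 < 0, so the point is a saddle point.
g(-1/33, 19/33) = 272/33.

272/33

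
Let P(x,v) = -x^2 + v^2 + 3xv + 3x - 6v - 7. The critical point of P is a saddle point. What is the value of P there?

∂P/∂x = -2x + 3v + 3 = 0 and ∂P/∂v = 3x + 2v - 6 = 0, so (x, v) = (24/13, 3/13).
The Hessian has P_{xx} = -2, P_{vv} = 2, P_{xv} = 3, giving D = -13 < 0, so the point is a saddle point.
P(24/13, 3/13) = -64/13.

-64/13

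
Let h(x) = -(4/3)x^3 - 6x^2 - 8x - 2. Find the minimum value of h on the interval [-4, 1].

-52/3

h'(x) = -4x^2 - 12x - 8, which vanishes at x = -2 and x = -1.
Evaluating at the critical points and endpoints: h(-4) = 58/3; h(-2) = 2/3; h(-1) = 4/3; h(1) = -52/3.
Hence the absolute minimum is -52/3 at x = 1.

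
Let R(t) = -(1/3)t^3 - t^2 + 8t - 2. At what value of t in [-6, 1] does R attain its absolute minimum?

The derivative is -t^2 - 2t + 8, whose only zero in [-6, 1] is t = -4.
Compare values at every candidate in [-6, 1]: R(-6) = -14, R(-4) = -86/3, R(1) = 14/3.
The minimum over the interval is -86/3, attained at t = -4.

-4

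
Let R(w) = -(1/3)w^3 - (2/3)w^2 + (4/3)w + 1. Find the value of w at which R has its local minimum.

R'(w) = -w^2 - (4/3)w + 4/3 = 0 at w = -2, 2/3.
Second-derivative test with R''(w) = -2w - 4/3: R''(-2) = 8/3 > 0 ⇒ local minimum; R''(2/3) = -8/3 < 0 ⇒ local maximum.
So the local minimum value is R(-2) = -5/3.

-2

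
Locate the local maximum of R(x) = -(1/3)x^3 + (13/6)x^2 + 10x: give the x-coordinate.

R'(x) = -x^2 + (13/3)x + 10 = 0 at x = -5/3, 6.
Since R''(x) = -2x + 13/3, we get R''(-5/3) = 23/3 > 0 ⇒ local minimum; R''(6) = -23/3 < 0 ⇒ local maximum.
The local maximum is R(6) = 66.

6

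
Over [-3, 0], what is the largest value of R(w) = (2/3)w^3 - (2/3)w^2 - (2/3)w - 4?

-314/81

Differentiating, R'(w) = 2w^2 - (4/3)w - 2/3; whose only zero in [-3, 0] is w = -1/3.
Compare values at every candidate in [-3, 0]: R(-3) = -26; R(-1/3) = -314/81; R(0) = -4.
Hence the absolute maximum is -314/81 at w = -1/3.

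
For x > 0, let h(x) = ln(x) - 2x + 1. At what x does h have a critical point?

h'(x) = 1/x − 2 = 0 gives x = 1/2.
h''(x) = -1/x², which is negative for x > 0, so this is a local maximum.
h(1/2) = 1·ln(1/2) - 1 + 1 ≈ -0.6931.

1/2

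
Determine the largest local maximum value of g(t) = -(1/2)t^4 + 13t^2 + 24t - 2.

g'(t) = -2t^3 + 26t + 24. Setting g'(t) = 0 gives t ∈ {-3, -1, 4}.
Second-derivative test with g''(t) = -6t^2 + 26: g''(-3) = -28 < 0 ⇒ local maximum; g''(-1) = 20 > 0 ⇒ local minimum; g''(4) = -70 < 0 ⇒ local maximum.
The largest local maximum is g(4) = 174.

174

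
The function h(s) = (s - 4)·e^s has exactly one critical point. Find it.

Differentiating with the product rule gives h'(s) = (s - 3)·e^s. Since e^s > 0, the only critical point is s = 3.
h''(3) has the same sign as 1 > 0, so this is a local minimum.
h(3) = (-1)·e^(3) ≈ -20.0855.

3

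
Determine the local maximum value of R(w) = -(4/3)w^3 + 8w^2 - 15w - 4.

-37/3

R'(w) = -4w^2 + 16w - 15. Setting R'(w) = 0 gives w ∈ {3/2, 5/2}.
Since R''(w) = -8w + 16, we get R''(3/2) = 4 > 0 ⇒ local minimum; R''(5/2) = -4 < 0 ⇒ local maximum.
The local maximum is R(5/2) = -37/3.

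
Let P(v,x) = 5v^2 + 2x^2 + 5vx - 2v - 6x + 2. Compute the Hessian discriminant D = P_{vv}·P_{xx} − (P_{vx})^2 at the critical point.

∂P/∂v = 10v + 5x - 2 = 0 and ∂P/∂x = 5v + 4x - 6 = 0, so (v, x) = (-22/15, 10/3).
The Hessian has P_{vv} = 10, P_{xx} = 4, P_{vx} = 5, giving D = 15 > 0 with P_{vv} > 0, so the point is a local minimum.
D = (10)·(4) − (5)^2 = 15.

15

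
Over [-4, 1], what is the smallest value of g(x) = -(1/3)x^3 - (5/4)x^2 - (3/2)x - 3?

-73/12

g'(x) = -x^2 - (5/2)x - 3/2, which vanishes at x = -3/2 and x = -1.
Candidates: g(-4) = 13/3; g(-3/2) = -39/16; g(-1) = -29/12; g(1) = -73/12.
So the minimum is g(1) = -73/12.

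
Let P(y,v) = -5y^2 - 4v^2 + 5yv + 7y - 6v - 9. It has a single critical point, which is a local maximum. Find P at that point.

-329/55

∂P/∂y = -10y + 5v + 7 = 0 and ∂P/∂v = 5y - 8v - 6 = 0, so (y, v) = (26/55, -5/11).
The Hessian has P_{yy} = -10, P_{vv} = -8, P_{yv} = 5, giving D = 55 > 0 with P_{yy} < 0, so the point is a local maximum.
P(26/55, -5/11) = -329/55.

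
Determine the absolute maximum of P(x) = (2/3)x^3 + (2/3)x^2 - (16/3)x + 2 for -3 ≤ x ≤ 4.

Differentiating, P'(x) = 2x^2 + (4/3)x - 16/3; which vanishes at x = -2 and x = 4/3.
Candidates: P(-3) = 6; P(-2) = 10; P(4/3) = -190/81; P(4) = 34.
So the maximum is P(4) = 34.

34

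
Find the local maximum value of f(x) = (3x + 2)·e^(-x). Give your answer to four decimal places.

2.1496

Differentiating with the product rule gives f'(x) = (-3x + 1)·e^(-x). Since e^(-x) > 0, the only critical point is x = 1/3.
f''(1/3) has the same sign as -3 < 0, so this is a local maximum.
f(1/3) = (3)·e^(-1/3) ≈ 2.1496.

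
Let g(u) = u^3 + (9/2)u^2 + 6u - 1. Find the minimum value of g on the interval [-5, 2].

-87/2

g'(u) = 3u^2 + 9u + 6, which vanishes at u = -2 and u = -1.
Candidates: g(-5) = -87/2, g(-2) = -3, g(-1) = -7/2, g(2) = 37.
The minimum over the interval is -87/2, attained at u = -5.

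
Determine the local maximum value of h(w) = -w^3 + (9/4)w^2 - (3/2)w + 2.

7/4

h'(w) = -3w^2 + (9/2)w - 3/2 = 0 at w = 1/2, 1.
Second-derivative test with h''(w) = -6w + 9/2: h''(1/2) = 3/2 > 0 ⇒ local minimum; h''(1) = -3/2 < 0 ⇒ local maximum.
The local maximum is h(1) = 7/4.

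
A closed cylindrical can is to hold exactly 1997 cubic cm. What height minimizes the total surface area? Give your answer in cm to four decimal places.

With radius r and height h, πr²h = 1997 so h = 1997/(πr²), and S(r) = 2πr² + 2πrh = 2πr² + 2·1997/r.
S'(r) = 4πr − 2·1997/r² = 0 ⇒ r³ = 1997/(2π), so r ≈ 6.8244 and h = 2r ≈ 13.6489.
S''(r) = 4π + 4·1997/r³ > 0, so this is the minimum; S ≈ 877.8762.

13.6489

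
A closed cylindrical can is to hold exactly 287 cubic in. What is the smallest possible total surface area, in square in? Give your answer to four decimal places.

240.8625

With radius r and height h, πr²h = 287 so h = 287/(πr²), and S(r) = 2πr² + 2πrh = 2πr² + 2·287/r.
S'(r) = 4πr − 2·287/r² = 0 ⇒ r³ = 287/(2π), so r ≈ 3.5747 and h = 2r ≈ 7.1493.
S''(r) = 4π + 4·287/r³ > 0, so this is the minimum; S ≈ 240.8625.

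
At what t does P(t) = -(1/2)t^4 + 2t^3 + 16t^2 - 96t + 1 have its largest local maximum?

P'(t) = -2t^3 + 6t^2 + 32t - 96 = 0 at t = -4, 3, 4.
Since P''(t) = -6t^2 + 12t + 32, we get P''(-4) = -112 < 0 ⇒ local maximum; P''(3) = 14 > 0 ⇒ local minimum; P''(4) = -16 < 0 ⇒ local maximum.
Thus P has its largest local maximum at t = -4, with value 385.

-4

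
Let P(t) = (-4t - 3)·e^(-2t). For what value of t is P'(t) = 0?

Differentiating with the product rule gives P'(t) = (8t + 2)·e^(-2t). Since e^(-2t) > 0, the only critical point is t = -1/4.
P''(-1/4) has the same sign as 8 > 0, so this is a local minimum.
P(-1/4) = (-2)·e^(1/2) ≈ -3.2974.

-1/4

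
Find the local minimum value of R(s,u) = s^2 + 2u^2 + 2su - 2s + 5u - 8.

-85/4

∂R/∂s = 2s + 2u - 2 = 0 and ∂R/∂u = 2s + 4u + 5 = 0, so (s, u) = (9/2, -7/2).
The Hessian has R_{ss} = 2, R_{uu} = 4, R_{su} = 2, giving D = 4 > 0 with R_{ss} > 0, so the point is a local minimum.
R(9/2, -7/2) = -85/4.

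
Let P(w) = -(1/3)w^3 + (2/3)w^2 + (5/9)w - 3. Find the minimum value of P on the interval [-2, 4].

The derivative is -w^2 + (4/3)w + 5/9, which vanishes at w = -1/3 and w = 5/3.
Candidates: P(-2) = 11/9,  P(-1/3) = -251/81,  P(5/3) = -143/81,  P(4) = -103/9.
The minimum over the interval is -103/9, attained at w = 4.

-103/9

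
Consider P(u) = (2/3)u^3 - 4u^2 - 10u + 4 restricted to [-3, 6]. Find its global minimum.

Differentiating, P'(u) = 2u^2 - 8u - 10; which vanishes at u = -1 and u = 5.
Compare values at every candidate in [-3, 6]: P(-3) = -20,  P(-1) = 28/3,  P(5) = -188/3,  P(6) = -56.
The minimum over the interval is -188/3, attained at u = 5.

-188/3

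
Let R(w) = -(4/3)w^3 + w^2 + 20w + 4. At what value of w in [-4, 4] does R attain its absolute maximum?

R'(w) = -4w^2 + 2w + 20, which vanishes at w = -2 and w = 5/2.
Candidates: R(-4) = 76/3; R(-2) = -64/3; R(5/2) = 473/12; R(4) = 44/3.
So the maximum is R(5/2) = 473/12.

5/2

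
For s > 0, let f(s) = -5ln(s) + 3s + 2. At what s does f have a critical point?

5/3

f'(s) = -5/s + 3 = 0 gives s = 5/3.
f''(s) = 5/s², which is positive for s > 0, so this is a local minimum.
f(5/3) = -5·ln(5/3) + 5 + 2 ≈ 4.4459.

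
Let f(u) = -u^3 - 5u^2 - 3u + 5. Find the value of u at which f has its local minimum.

f'(u) = -3u^2 - 10u - 3. Setting f'(u) = 0 gives u ∈ {-3, -1/3}.
Since f''(u) = -6u - 10, we get f''(-3) = 8 > 0 ⇒ local minimum; f''(-1/3) = -8 < 0 ⇒ local maximum.
The local minimum is f(-3) = -4.

-3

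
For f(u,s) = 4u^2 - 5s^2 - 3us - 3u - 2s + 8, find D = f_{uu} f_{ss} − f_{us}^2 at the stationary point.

-89

∂f/∂u = 8u - 3s - 3 = 0 and ∂f/∂s = -3u - 10s - 2 = 0, so (u, s) = (24/89, -25/89).
The Hessian has f_{uu} = 8, f_{ss} = -10, f_{us} = -3, giving D = -89 < 0, so the point is a saddle point.
D = (8)·(-10) − (-3)^2 = -89.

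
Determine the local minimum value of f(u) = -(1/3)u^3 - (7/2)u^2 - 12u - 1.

37/3

f'(u) = -u^2 - 7u - 12. Setting f'(u) = 0 gives u ∈ {-4, -3}.
f''(u) = -2u - 7. f''(-4) = 1 > 0 ⇒ local minimum; f''(-3) = -1 < 0 ⇒ local maximum.
Thus f has its local minimum at u = -4, with value 37/3.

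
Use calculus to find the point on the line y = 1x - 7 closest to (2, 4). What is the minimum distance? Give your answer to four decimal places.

Minimize D(x)^2 = (x - 2)^2 + (x - 11)^2.
d/dx[D^2] = 2(x - 2) + 2·1·(x - 11) = 0 ⇒ x = 13/2.
Then y = -1/2 and the distance is √(81/2) ≈ 6.3640.

6.3640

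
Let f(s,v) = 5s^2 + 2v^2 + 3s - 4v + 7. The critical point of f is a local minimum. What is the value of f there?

∂f/∂s = 10s + 3 = 0 and ∂f/∂v = 4v - 4 = 0, so (s, v) = (-3/10, 1).
The Hessian has f_{ss} = 10, f_{vv} = 4, f_{sv} = 0, giving D = 40 > 0 with f_{ss} > 0, so the point is a local minimum.
f(-3/10, 1) = 91/20.

91/20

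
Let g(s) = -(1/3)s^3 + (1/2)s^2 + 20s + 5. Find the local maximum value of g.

455/6

g'(s) = -s^2 + s + 20 = 0 at s = -4, 5.
g''(s) = -2s + 1. g''(-4) = 9 > 0 ⇒ local minimum; g''(5) = -9 < 0 ⇒ local maximum.
Thus g has its local maximum at s = 5, with value 455/6.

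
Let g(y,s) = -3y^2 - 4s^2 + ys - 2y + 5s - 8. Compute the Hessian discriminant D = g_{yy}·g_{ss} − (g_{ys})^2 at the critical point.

47

∂g/∂y = -6y + s - 2 = 0 and ∂g/∂s = y - 8s + 5 = 0, so (y, s) = (-11/47, 28/47).
The Hessian has g_{yy} = -6, g_{ss} = -8, g_{ys} = 1, giving D = 47 > 0 with g_{yy} < 0, so the point is a local maximum.
D = (-6)·(-8) − (1)^2 = 47.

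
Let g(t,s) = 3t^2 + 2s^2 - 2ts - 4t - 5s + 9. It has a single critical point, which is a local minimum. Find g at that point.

33/20

∂g/∂t = 6t - 2s - 4 = 0 and ∂g/∂s = -2t + 4s - 5 = 0, so (t, s) = (13/10, 19/10).
The Hessian has g_{tt} = 6, g_{ss} = 4, g_{ts} = -2, giving D = 20 > 0 with g_{tt} > 0, so the point is a local minimum.
g(13/10, 19/10) = 33/20.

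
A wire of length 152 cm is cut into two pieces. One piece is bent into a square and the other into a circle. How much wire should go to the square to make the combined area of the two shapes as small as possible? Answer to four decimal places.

Let x be the length used for the square. Square side x/4; circle radius (152−x)/(2π).
A(x) = (x/4)² + π·((152−x)/(2π))² = x²/16 + (152−x)²/(4π) for 0 ≤ x ≤ 152. A'(x) = x/8 − (152−x)/(2π) = 0 gives x = 4·152/(π+4) ≈ 85.1351.
A'' = 1/8 + 1/(2π) > 0, so this gives the minimum combined area; x ≈ 85.1351 cm to the square.

85.1351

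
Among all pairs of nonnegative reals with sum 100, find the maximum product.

With x + y = 100, the product is P(x) = x(100 − x).
P'(x) = 100 − 2x = 0 gives x = 50; P'' = −2 < 0, so this is the maximum.
P = 50·50 = 2500.

2500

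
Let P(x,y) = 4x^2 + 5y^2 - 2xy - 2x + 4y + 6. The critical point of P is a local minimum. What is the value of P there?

∂P/∂x = 8x - 2y - 2 = 0 and ∂P/∂y = -2x + 10y + 4 = 0, so (x, y) = (3/19, -7/19).
The Hessian has P_{xx} = 8, P_{yy} = 10, P_{xy} = -2, giving D = 76 > 0 with P_{xx} > 0, so the point is a local minimum.
P(3/19, -7/19) = 97/19.

97/19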